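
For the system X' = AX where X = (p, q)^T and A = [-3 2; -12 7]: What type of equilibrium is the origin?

unstable node

A = [[-3,2],[-12,7]]; det(A-λI) = λ^2 - 4λ + 3.
λ = 1, 3: both positive.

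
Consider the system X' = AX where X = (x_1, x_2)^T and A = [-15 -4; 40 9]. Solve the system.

Coefficient matrix A = [[-15, -4], [40, 9]].
Characteristic polynomial det(A - λI) = λ^2 + 6λ + 25 = 0.
Eigenvalues λ = -3 ± 4i (complex conjugate pair).
For λ=-3+4i: an eigenvector is (-1,3) - i(0,-1) = (-1, 3 + i).
A real fundamental pair from Re and Im of e^((-3+4i)t)v: X_1 = e^(-3t)(cos(4t)·(-1,3) + sin(4t)·(0,-1)), X_2 = e^(-3t)(sin(4t)·(-1,3) - cos(4t)·(0,-1)).
General solution: K_1X_1 + K_2X_2.

x_1(t) = -K_1e^(-3t)cos(4t) - K_2e^(-3t)sin(4t), x_2(t) = -K_1e^(-3t)sin(4t) + 3K_1e^(-3t)cos(4t) + 3K_2e^(-3t)sin(4t) + K_2e^(-3t)cos(4t)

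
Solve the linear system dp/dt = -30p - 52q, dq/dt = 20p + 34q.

p(t) = -3c_1e^(2t)sin(4t) + 2c_1e^(2t)cos(4t) + 2c_2e^(2t)sin(4t) + 3c_2e^(2t)cos(4t), q(t) = 2c_1e^(2t)sin(4t) - c_1e^(2t)cos(4t) - c_2e^(2t)sin(4t) - 2c_2e^(2t)cos(4t)

Coefficient matrix A = [[-30, -52], [20, 34]].
Characteristic polynomial det(A - λI) = λ^2 - 4λ + 20 = 0.
Eigenvalues λ = 2 ± 4i (complex conjugate pair).
For λ=2+4i: an eigenvector is (2,-1) - i(-3,2) = (2 + 3i, -1 - 2i).
A real fundamental pair from Re and Im of e^((2+4i)t)v: X_1 = e^(2t)(cos(4t)·(2,-1) + sin(4t)·(-3,2)), X_2 = e^(2t)(sin(4t)·(2,-1) - cos(4t)·(-3,2)).
General solution: c_1X_1 + c_2X_2.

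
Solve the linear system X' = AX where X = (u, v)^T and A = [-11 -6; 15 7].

u(t) = C_1e^(-2t)sin(3t) - C_1e^(-2t)cos(3t) - C_2e^(-2t)sin(3t) - C_2e^(-2t)cos(3t), v(t) = -2C_1e^(-2t)sin(3t) + C_1e^(-2t)cos(3t) + C_2e^(-2t)sin(3t) + 2C_2e^(-2t)cos(3t)

Coefficient matrix A = [[-11, -6], [15, 7]].
Characteristic polynomial det(A - λI) = λ^2 + 4λ + 13 = 0.
Eigenvalues λ = -2 ± 3i (complex conjugate pair).
For λ=-2+3i: an eigenvector is (-1,1) - i(1,-2) = (-1 - i, 1 + 2i).
A real fundamental pair from Re and Im of e^((-2+3i)t)v: X_1 = e^(-2t)(cos(3t)·(-1,1) + sin(3t)·(1,-2)), X_2 = e^(-2t)(sin(3t)·(-1,1) - cos(3t)·(1,-2)).
General solution: C_1X_1 + C_2X_2.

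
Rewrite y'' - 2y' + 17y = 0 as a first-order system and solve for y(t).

Let x_1 = y, x_2 = y'. Then x_1' = x_2 and x_2' = -17x_1 + 2x_2.
A = [[0,1],[-17,2]]; det(A-λI) = λ^2 - 2λ + 17.
Eigenvalues λ = 1 ± 4i.

y(t) = K_1e^(t)cos(4t) + K_2e^(t)sin(4t)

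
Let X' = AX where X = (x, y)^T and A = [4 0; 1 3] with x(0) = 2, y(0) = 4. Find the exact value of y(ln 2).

48

A = [[4,0],[1,3]]; eigenvalues λ = 4, 3.
Eigenvectors: (1,1) for λ=4, (0,-1) for λ=3.
From the initial condition, c_1 = 2, c_2 = -2.
y(ln 2) = (2)(2^4)(1) + (-2)(2^3)(-1) = 48.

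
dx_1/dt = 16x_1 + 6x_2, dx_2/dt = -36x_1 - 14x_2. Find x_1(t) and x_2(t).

x_1(t) = C_1e^(-2t) + C_2e^(4t), x_2(t) = -3C_1e^(-2t) - 2C_2e^(4t)

Coefficient matrix A = [[16, 6], [-36, -14]].
Characteristic polynomial det(A - λI) = λ^2 - 2λ - 8 = 0.
Eigenvalues λ = -2, 4.
For λ=-2: (A-λI) row 1 is [18, 6], so an eigenvector is (1, -3).
For λ=4: (A-λI) row 1 is [12, 6], so an eigenvector is (1, -2).
General solution: C_1e^(-2t)(1,-3) + C_2e^(4t)(1,-2).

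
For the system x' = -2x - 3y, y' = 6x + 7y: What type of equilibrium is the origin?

A = [[-2,-3],[6,7]]; det(A-λI) = λ^2 - 5λ + 4.
λ = 4, 1: both positive.

unstable node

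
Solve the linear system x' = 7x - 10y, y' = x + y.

x(t) = -K_1e^(4t)sin(t) + 3K_1e^(4t)cos(t) + 3K_2e^(4t)sin(t) + K_2e^(4t)cos(t), y(t) = K_1e^(4t)cos(t) + K_2e^(4t)sin(t)

Coefficient matrix A = [[7, -10], [1, 1]].
Characteristic polynomial det(A - λI) = λ^2 - 8λ + 17 = 0.
Eigenvalues λ = 4 ± i (complex conjugate pair).
For λ=4+i: an eigenvector is (3,1) - i(-1,0) = (3 + i, 1).
A real fundamental pair from Re and Im of e^((4+i)t)v: X_1 = e^(4t)(cos(t)·(3,1) + sin(t)·(-1,0)), X_2 = e^(4t)(sin(t)·(3,1) - cos(t)·(-1,0)).
General solution: K_1X_1 + K_2X_2.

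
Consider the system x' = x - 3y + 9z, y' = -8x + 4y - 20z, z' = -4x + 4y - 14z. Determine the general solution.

Coefficient matrix A = [[1, -3, 9], [-8, 4, -20], [-4, 4, -14]].
det(A - λI) = 0 gives eigenvalues λ = -2, -4, -3.
For λ=-2: eigenvector (1,-2,-1).
For λ=-4: eigenvector (3,-7,-4).
For λ=-3: eigenvector (3,-8,-4).
General solution: c_1e^(-2t)(1,-2,-1) + c_2e^(-4t)(3,-7,-4) + c_3e^(-3t)(3,-8,-4).

x(t) = c_1e^(-2t) + 3c_2e^(-4t) + 3c_3e^(-3t), y(t) = -2c_1e^(-2t) - 7c_2e^(-4t) - 8c_3e^(-3t), z(t) = -c_1e^(-2t) - 4c_2e^(-4t) - 4c_3e^(-3t)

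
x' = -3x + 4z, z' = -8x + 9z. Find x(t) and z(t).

Coefficient matrix A = [[-3, 4], [-8, 9]].
Characteristic polynomial det(A - λI) = λ^2 - 6λ + 5 = 0.
Eigenvalues λ = 5, 1.
For λ=5: (A-λI) row 1 is [-8, 4], so an eigenvector is (1, 2).
For λ=1: (A-λI) row 1 is [-4, 4], so an eigenvector is (-1, -1).
General solution: c_1e^(5t)(1,2) + c_2e^(t)(-1,-1).

x(t) = c_1e^(5t) - c_2e^(t), z(t) = 2c_1e^(5t) - c_2e^(t)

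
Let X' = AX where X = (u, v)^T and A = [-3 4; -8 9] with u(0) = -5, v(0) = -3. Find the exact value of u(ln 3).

465

A = [[-3,4],[-8,9]]; eigenvalues λ = 1, 5.
Eigenvectors: (-1,-1) for λ=1, (-1,-2) for λ=5.
From the initial condition, c_1 = 7, c_2 = -2.
u(ln 3) = (7)(3^1)(-1) + (-2)(3^5)(-1) = 465.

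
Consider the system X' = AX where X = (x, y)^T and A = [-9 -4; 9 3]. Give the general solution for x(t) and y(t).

Coefficient matrix A = [[-9, -4], [9, 3]].
Characteristic polynomial det(A - λI) = λ^2 + 6λ + 9 = 0.
Single eigenvalue λ = -3 with algebraic multiplicity 2.
Eigenvector v = (-2,3); generalized eigenvector w with (A-λI)w=v is (1,-1).
General solution: e^(-3t)[C_1·v + C_2·(t·v + w)].

x(t) = -2C_1e^(-3t) - 2C_2te^(-3t) + C_2e^(-3t), y(t) = 3C_1e^(-3t) + 3C_2te^(-3t) - C_2e^(-3t)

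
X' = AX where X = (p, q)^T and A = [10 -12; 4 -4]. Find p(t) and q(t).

Coefficient matrix A = [[10, -12], [4, -4]].
Characteristic polynomial det(A - λI) = λ^2 - 6λ + 8 = 0.
Eigenvalues λ = 2, 4.
For λ=2: (A-λI) row 1 is [8, -12], so an eigenvector is (3, 2).
For λ=4: (A-λI) row 1 is [6, -12], so an eigenvector is (2, 1).
General solution: c_1e^(2t)(3,2) + c_2e^(4t)(2,1).

p(t) = 3c_1e^(2t) + 2c_2e^(4t), q(t) = 2c_1e^(2t) + c_2e^(4t)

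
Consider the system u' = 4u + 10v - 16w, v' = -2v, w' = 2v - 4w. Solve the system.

Coefficient matrix A = [[4, 10, -16], [0, -2, 0], [0, 2, -4]].
det(A - λI) = 0 gives eigenvalues λ = -2, 4, -4.
For λ=-2: eigenvector (1,1,1).
For λ=4: eigenvector (1,0,0).
For λ=-4: eigenvector (2,0,1).
General solution: c_1e^(-2t)(1,1,1) + c_2e^(4t)(1,0,0) + c_3e^(-4t)(2,0,1).

u(t) = c_1e^(-2t) + c_2e^(4t) + 2c_3e^(-4t), v(t) = c_1e^(-2t), w(t) = c_1e^(-2t) + c_3e^(-4t)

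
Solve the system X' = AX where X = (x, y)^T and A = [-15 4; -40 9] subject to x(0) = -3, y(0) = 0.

x(t) = 9e^(-3t)sin(4t) - 3e^(-3t)cos(4t), y(t) = 30e^(-3t)sin(4t)

Coefficient matrix A = [[-15, 4], [-40, 9]].
Characteristic polynomial det(A - λI) = λ^2 + 6λ + 25 = 0.
Eigenvalues λ = -3 ± 4i (complex conjugate pair).
For λ=-3+4i: an eigenvector is (0,1) - i(1,3) = (0 - i, 1 - 3i).
A real fundamental pair from Re and Im of e^((-3+4i)t)v: X_1 = e^(-3t)(cos(4t)·(0,1) + sin(4t)·(1,3)), X_2 = e^(-3t)(sin(4t)·(0,1) - cos(4t)·(1,3)).
General solution: c_1X_1 + c_2X_2.
Applying x(0)=-3, y(0)=0 gives c_1=9, c_2=3.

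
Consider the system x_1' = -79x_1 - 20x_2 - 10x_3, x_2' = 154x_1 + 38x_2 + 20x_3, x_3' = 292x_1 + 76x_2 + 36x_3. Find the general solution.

x_1(t) = K_1e^(t) + 2K_2e^(-4t), x_2(t) = -2K_1e^(t) - 4K_2e^(-4t) + K_3e^(-2t), x_3(t) = -4K_1e^(t) - 7K_2e^(-4t) - 2K_3e^(-2t)

Coefficient matrix A = [[-79, -20, -10], [154, 38, 20], [292, 76, 36]].
det(A - λI) = 0 gives eigenvalues λ = 1, -4, -2.
For λ=1: eigenvector (1,-2,-4).
For λ=-4: eigenvector (2,-4,-7).
For λ=-2: eigenvector (0,1,-2).
General solution: K_1e^(t)(1,-2,-4) + K_2e^(-4t)(2,-4,-7) + K_3e^(-2t)(0,1,-2).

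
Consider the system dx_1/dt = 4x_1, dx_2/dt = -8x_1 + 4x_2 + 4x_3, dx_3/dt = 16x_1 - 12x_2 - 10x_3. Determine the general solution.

x_1(t) = c_1e^(4t), x_2(t) = -c_1e^(4t) + c_2e^(-4t) + 2c_3e^(-2t), x_3(t) = 2c_1e^(4t) - 2c_2e^(-4t) - 3c_3e^(-2t)

Coefficient matrix A = [[4, 0, 0], [-8, 4, 4], [16, -12, -10]].
det(A - λI) = 0 gives eigenvalues λ = 4, -4, -2.
For λ=4: eigenvector (1,-1,2).
For λ=-4: eigenvector (0,1,-2).
For λ=-2: eigenvector (0,2,-3).
General solution: c_1e^(4t)(1,-1,2) + c_2e^(-4t)(0,1,-2) + c_3e^(-2t)(0,2,-3).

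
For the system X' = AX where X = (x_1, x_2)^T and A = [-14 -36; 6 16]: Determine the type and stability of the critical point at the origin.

A = [[-14,-36],[6,16]]; det(A-λI) = λ^2 - 2λ - 8.
λ = 4, -2: opposite signs.

saddle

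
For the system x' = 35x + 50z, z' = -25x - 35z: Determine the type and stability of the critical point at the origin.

center

A = [[35,50],[-25,-35]]; det(A-λI) = λ^2 + 25.
λ = 0 ± 5i: zero real part.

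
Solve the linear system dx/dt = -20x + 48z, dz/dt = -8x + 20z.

x(t) = -3C_1e^(-4t) - 2C_2e^(4t), z(t) = -C_1e^(-4t) - C_2e^(4t)

Coefficient matrix A = [[-20, 48], [-8, 20]].
Characteristic polynomial det(A - λI) = λ^2 - 16 = 0.
Eigenvalues λ = -4, 4.
For λ=-4: (A-λI) row 1 is [-16, 48], so an eigenvector is (-3, -1).
For λ=4: (A-λI) row 1 is [-24, 48], so an eigenvector is (-2, -1).
General solution: C_1e^(-4t)(-3,-1) + C_2e^(4t)(-2,-1).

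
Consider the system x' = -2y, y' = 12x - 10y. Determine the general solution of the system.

Coefficient matrix A = [[0, -2], [12, -10]].
Characteristic polynomial det(A - λI) = λ^2 + 10λ + 24 = 0.
Eigenvalues λ = -4, -6.
For λ=-4: (A-λI) row 1 is [4, -2], so an eigenvector is (-1, -2).
For λ=-6: (A-λI) row 1 is [6, -2], so an eigenvector is (1, 3).
General solution: K_1e^(-4t)(-1,-2) + K_2e^(-6t)(1,3).

x(t) = -K_1e^(-4t) + K_2e^(-6t), y(t) = -2K_1e^(-4t) + 3K_2e^(-6t)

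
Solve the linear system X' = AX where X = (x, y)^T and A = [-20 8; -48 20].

Coefficient matrix A = [[-20, 8], [-48, 20]].
Characteristic polynomial det(A - λI) = λ^2 - 16 = 0.
Eigenvalues λ = -4, 4.
For λ=-4: (A-λI) row 1 is [-16, 8], so an eigenvector is (-1, -2).
For λ=4: (A-λI) row 1 is [-24, 8], so an eigenvector is (1, 3).
General solution: c_1e^(-4t)(-1,-2) + c_2e^(4t)(1,3).

x(t) = -c_1e^(-4t) + c_2e^(4t), y(t) = -2c_1e^(-4t) + 3c_2e^(4t)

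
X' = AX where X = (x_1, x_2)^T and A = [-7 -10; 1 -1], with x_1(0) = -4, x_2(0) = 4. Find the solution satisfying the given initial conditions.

Coefficient matrix A = [[-7, -10], [1, -1]].
Characteristic polynomial det(A - λI) = λ^2 + 8λ + 17 = 0.
Eigenvalues λ = -4 ± i (complex conjugate pair).
For λ=-4+i: an eigenvector is (-1,0) - i(3,-1) = (-1 - 3i, 0 + i).
A real fundamental pair from Re and Im of e^((-4+i)t)v: X_1 = e^(-4t)(cos(t)·(-1,0) + sin(t)·(3,-1)), X_2 = e^(-4t)(sin(t)·(-1,0) - cos(t)·(3,-1)).
General solution: C_1X_1 + C_2X_2.
Applying x_1(0)=-4, x_2(0)=4 gives C_1=-8, C_2=4.

x_1(t) = -28e^(-4t)sin(t) - 4e^(-4t)cos(t), x_2(t) = 8e^(-4t)sin(t) + 4e^(-4t)cos(t)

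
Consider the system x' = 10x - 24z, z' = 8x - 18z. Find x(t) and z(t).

Coefficient matrix A = [[10, -24], [8, -18]].
Characteristic polynomial det(A - λI) = λ^2 + 8λ + 12 = 0.
Eigenvalues λ = -6, -2.
For λ=-6: (A-λI) row 1 is [16, -24], so an eigenvector is (3, 2).
For λ=-2: (A-λI) row 1 is [12, -24], so an eigenvector is (-2, -1).
General solution: c_1e^(-6t)(3,2) + c_2e^(-2t)(-2,-1).

x(t) = 3c_1e^(-6t) - 2c_2e^(-2t), z(t) = 2c_1e^(-6t) - c_2e^(-2t)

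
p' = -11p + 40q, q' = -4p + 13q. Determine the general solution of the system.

p(t) = -c_1e^(t)sin(4t) - 3c_1e^(t)cos(4t) - 3c_2e^(t)sin(4t) + c_2e^(t)cos(4t), q(t) = -c_1e^(t)cos(4t) - c_2e^(t)sin(4t)

Coefficient matrix A = [[-11, 40], [-4, 13]].
Characteristic polynomial det(A - λI) = λ^2 - 2λ + 17 = 0.
Eigenvalues λ = 1 ± 4i (complex conjugate pair).
For λ=1+4i: an eigenvector is (-3,-1) - i(-1,0) = (-3 + i, -1).
A real fundamental pair from Re and Im of e^((1+4i)t)v: X_1 = e^(t)(cos(4t)·(-3,-1) + sin(4t)·(-1,0)), X_2 = e^(t)(sin(4t)·(-3,-1) - cos(4t)·(-1,0)).
General solution: c_1X_1 + c_2X_2.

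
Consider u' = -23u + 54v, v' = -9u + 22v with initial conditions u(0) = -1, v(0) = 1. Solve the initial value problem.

u(t) = 8e^(4t) - 9e^(-5t), v(t) = 4e^(4t) - 3e^(-5t)

Coefficient matrix A = [[-23, 54], [-9, 22]].
Characteristic polynomial det(A - λI) = λ^2 + λ - 20 = 0.
Eigenvalues λ = 4, -5.
For λ=4: (A-λI) row 1 is [-27, 54], so an eigenvector is (-2, -1).
For λ=-5: (A-λI) row 1 is [-18, 54], so an eigenvector is (3, 1).
General solution: C_1e^(4t)(-2,-1) + C_2e^(-5t)(3,1).
Applying u(0)=-1, v(0)=1 gives C_1=-4, C_2=-3.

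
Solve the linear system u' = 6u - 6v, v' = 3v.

Coefficient matrix A = [[6, -6], [0, 3]].
Characteristic polynomial det(A - λI) = λ^2 - 9λ + 18 = 0.
Eigenvalues λ = 3, 6.
For λ=3: (A-λI) row 1 is [3, -6], so an eigenvector is (-2, -1).
For λ=6: (A-λI) row 1 is [0, -6], so an eigenvector is (1, 0).
General solution: K_1e^(3t)(-2,-1) + K_2e^(6t)(1,0).

u(t) = -2K_1e^(3t) + K_2e^(6t), v(t) = -K_1e^(3t)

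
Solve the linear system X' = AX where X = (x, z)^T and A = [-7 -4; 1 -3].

Coefficient matrix A = [[-7, -4], [1, -3]].
Characteristic polynomial det(A - λI) = λ^2 + 10λ + 25 = 0.
Single eigenvalue λ = -5 with algebraic multiplicity 2.
Eigenvector v = (-2,1); generalized eigenvector w with (A-λI)w=v is (1,0).
General solution: e^(-5t)[C_1·v + C_2·(t·v + w)].

x(t) = -2C_1e^(-5t) - 2C_2te^(-5t) + C_2e^(-5t), z(t) = C_1e^(-5t) + C_2te^(-5t)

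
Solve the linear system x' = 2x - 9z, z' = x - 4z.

x(t) = 3C_1e^(-t) + 3C_2te^(-t) + C_2e^(-t), z(t) = C_1e^(-t) + C_2te^(-t)

Coefficient matrix A = [[2, -9], [1, -4]].
Characteristic polynomial det(A - λI) = λ^2 + 2λ + 1 = 0.
Single eigenvalue λ = -1 with algebraic multiplicity 2.
Eigenvector v = (3,1); generalized eigenvector w with (A-λI)w=v is (1,0).
General solution: e^(-t)[C_1·v + C_2·(t·v + w)].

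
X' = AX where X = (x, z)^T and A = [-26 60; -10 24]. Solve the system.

Coefficient matrix A = [[-26, 60], [-10, 24]].
Characteristic polynomial det(A - λI) = λ^2 + 2λ - 24 = 0.
Eigenvalues λ = -6, 4.
For λ=-6: (A-λI) row 1 is [-20, 60], so an eigenvector is (3, 1).
For λ=4: (A-λI) row 1 is [-30, 60], so an eigenvector is (-2, -1).
General solution: c_1e^(-6t)(3,1) + c_2e^(4t)(-2,-1).

x(t) = 3c_1e^(-6t) - 2c_2e^(4t), z(t) = c_1e^(-6t) - c_2e^(4t)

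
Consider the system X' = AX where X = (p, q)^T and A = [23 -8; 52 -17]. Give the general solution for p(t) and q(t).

Coefficient matrix A = [[23, -8], [52, -17]].
Characteristic polynomial det(A - λI) = λ^2 - 6λ + 25 = 0.
Eigenvalues λ = 3 ± 4i (complex conjugate pair).
For λ=3+4i: an eigenvector is (1,3) - i(-1,-2) = (1 + i, 3 + 2i).
A real fundamental pair from Re and Im of e^((3+4i)t)v: X_1 = e^(3t)(cos(4t)·(1,3) + sin(4t)·(-1,-2)), X_2 = e^(3t)(sin(4t)·(1,3) - cos(4t)·(-1,-2)).
General solution: C_1X_1 + C_2X_2.

p(t) = -C_1e^(3t)sin(4t) + C_1e^(3t)cos(4t) + C_2e^(3t)sin(4t) + C_2e^(3t)cos(4t), q(t) = -2C_1e^(3t)sin(4t) + 3C_1e^(3t)cos(4t) + 3C_2e^(3t)sin(4t) + 2C_2e^(3t)cos(4t)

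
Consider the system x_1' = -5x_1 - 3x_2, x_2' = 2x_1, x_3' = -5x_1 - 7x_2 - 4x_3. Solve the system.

Coefficient matrix A = [[-5, -3, 0], [2, 0, 0], [-5, -7, -4]].
det(A - λI) = 0 gives eigenvalues λ = -2, -3, -4.
For λ=-2: eigenvector (-1,1,-1).
For λ=-3: eigenvector (3,-2,-1).
For λ=-4: eigenvector (0,0,1).
General solution: C_1e^(-2t)(-1,1,-1) + C_2e^(-3t)(3,-2,-1) + C_3e^(-4t)(0,0,1).

x_1(t) = -C_1e^(-2t) + 3C_2e^(-3t), x_2(t) = C_1e^(-2t) - 2C_2e^(-3t), x_3(t) = -C_1e^(-2t) - C_2e^(-3t) + C_3e^(-4t)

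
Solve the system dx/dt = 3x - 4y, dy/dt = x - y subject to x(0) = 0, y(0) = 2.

x(t) = -8te^(t), y(t) = -4te^(t) + 2e^(t)

Coefficient matrix A = [[3, -4], [1, -1]].
Characteristic polynomial det(A - λI) = λ^2 - 2λ + 1 = 0.
Single eigenvalue λ = 1 with algebraic multiplicity 2.
Eigenvector v = (2,1); generalized eigenvector w with (A-λI)w=v is (-1,-1).
General solution: e^(t)[C_1·v + C_2·(t·v + w)].
Applying x(0)=0, y(0)=2 gives C_1=-2, C_2=-4.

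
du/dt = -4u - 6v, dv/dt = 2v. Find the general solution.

u(t) = C_1e^(-4t) - C_2e^(2t), v(t) = C_2e^(2t)

Coefficient matrix A = [[-4, -6], [0, 2]].
Characteristic polynomial det(A - λI) = λ^2 + 2λ - 8 = 0.
Eigenvalues λ = -4, 2.
For λ=-4: (A-λI) row 1 is [0, -6], so an eigenvector is (1, 0).
For λ=2: (A-λI) row 1 is [-6, -6], so an eigenvector is (-1, 1).
General solution: C_1e^(-4t)(1,0) + C_2e^(2t)(-1,1).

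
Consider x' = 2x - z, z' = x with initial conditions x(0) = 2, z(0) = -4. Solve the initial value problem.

x(t) = 6te^(t) + 2e^(t), z(t) = 6te^(t) - 4e^(t)

Coefficient matrix A = [[2, -1], [1, 0]].
Characteristic polynomial det(A - λI) = λ^2 - 2λ + 1 = 0.
Single eigenvalue λ = 1 with algebraic multiplicity 2.
Eigenvector v = (-1,-1); generalized eigenvector w with (A-λI)w=v is (-2,-1).
General solution: e^(t)[C_1·v + C_2·(t·v + w)].
Applying x(0)=2, z(0)=-4 gives C_1=10, C_2=-6.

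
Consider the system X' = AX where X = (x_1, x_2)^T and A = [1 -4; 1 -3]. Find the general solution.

x_1(t) = 2K_1e^(-t) + 2K_2te^(-t) - 3K_2e^(-t), x_2(t) = K_1e^(-t) + K_2te^(-t) - 2K_2e^(-t)

Coefficient matrix A = [[1, -4], [1, -3]].
Characteristic polynomial det(A - λI) = λ^2 + 2λ + 1 = 0.
Single eigenvalue λ = -1 with algebraic multiplicity 2.
Eigenvector v = (2,1); generalized eigenvector w with (A-λI)w=v is (-3,-2).
General solution: e^(-t)[K_1·v + K_2·(t·v + w)].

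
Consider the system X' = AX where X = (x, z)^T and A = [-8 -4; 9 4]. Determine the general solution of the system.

Coefficient matrix A = [[-8, -4], [9, 4]].
Characteristic polynomial det(A - λI) = λ^2 + 4λ + 4 = 0.
Single eigenvalue λ = -2 with algebraic multiplicity 2.
Eigenvector v = (-2,3); generalized eigenvector w with (A-λI)w=v is (1,-1).
General solution: e^(-2t)[c_1·v + c_2·(t·v + w)].

x(t) = -2c_1e^(-2t) - 2c_2te^(-2t) + c_2e^(-2t), z(t) = 3c_1e^(-2t) + 3c_2te^(-2t) - c_2e^(-2t)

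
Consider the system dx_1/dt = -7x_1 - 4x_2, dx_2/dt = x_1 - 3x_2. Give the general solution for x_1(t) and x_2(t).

Coefficient matrix A = [[-7, -4], [1, -3]].
Characteristic polynomial det(A - λI) = λ^2 + 10λ + 25 = 0.
Single eigenvalue λ = -5 with algebraic multiplicity 2.
Eigenvector v = (-2,1); generalized eigenvector w with (A-λI)w=v is (1,0).
General solution: e^(-5t)[C_1·v + C_2·(t·v + w)].

x_1(t) = -2C_1e^(-5t) - 2C_2te^(-5t) + C_2e^(-5t), x_2(t) = C_1e^(-5t) + C_2te^(-5t)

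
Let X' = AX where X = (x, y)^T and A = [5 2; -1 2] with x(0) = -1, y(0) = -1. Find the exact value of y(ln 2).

A = [[5,2],[-1,2]]; eigenvalues λ = 4, 3.
Eigenvectors: (2,-1) for λ=4, (1,-1) for λ=3.
From the initial condition, c_1 = -2, c_2 = 3.
y(ln 2) = (-2)(2^4)(-1) + (3)(2^3)(-1) = 8.

8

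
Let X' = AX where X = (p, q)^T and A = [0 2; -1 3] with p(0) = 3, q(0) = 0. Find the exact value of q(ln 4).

A = [[0,2],[-1,3]]; eigenvalues λ = 2, 1.
Eigenvectors: (1,1) for λ=2, (2,1) for λ=1.
From the initial condition, c_1 = -3, c_2 = 3.
q(ln 4) = (-3)(4^2)(1) + (3)(4^1)(1) = -36.

-36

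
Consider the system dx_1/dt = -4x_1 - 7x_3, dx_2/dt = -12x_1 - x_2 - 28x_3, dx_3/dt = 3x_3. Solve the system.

Coefficient matrix A = [[-4, 0, -7], [-12, -1, -28], [0, 0, 3]].
det(A - λI) = 0 gives eigenvalues λ = -4, -1, 3.
For λ=-4: eigenvector (1,4,0).
For λ=-1: eigenvector (0,1,0).
For λ=3: eigenvector (-1,-4,1).
General solution: c_1e^(-4t)(1,4,0) + c_2e^(-t)(0,1,0) + c_3e^(3t)(-1,-4,1).

x_1(t) = c_1e^(-4t) - c_3e^(3t), x_2(t) = 4c_1e^(-4t) + c_2e^(-t) - 4c_3e^(3t), x_3(t) = c_3e^(3t)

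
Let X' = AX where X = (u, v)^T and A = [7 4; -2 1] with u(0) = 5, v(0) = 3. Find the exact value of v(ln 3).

-1647

A = [[7,4],[-2,1]]; eigenvalues λ = 5, 3.
Eigenvectors: (-2,1) for λ=5, (-1,1) for λ=3.
From the initial condition, c_1 = -8, c_2 = 11.
v(ln 3) = (-8)(3^5)(1) + (11)(3^3)(1) = -1647.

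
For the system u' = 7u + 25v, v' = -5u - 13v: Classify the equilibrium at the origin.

stable spiral

A = [[7,25],[-5,-13]]; det(A-λI) = λ^2 + 6λ + 34.
λ = -3 ± 5i: negative real part.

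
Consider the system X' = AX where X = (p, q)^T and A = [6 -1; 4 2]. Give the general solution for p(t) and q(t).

Coefficient matrix A = [[6, -1], [4, 2]].
Characteristic polynomial det(A - λI) = λ^2 - 8λ + 16 = 0.
Single eigenvalue λ = 4 with algebraic multiplicity 2.
Eigenvector v = (1,2); generalized eigenvector w with (A-λI)w=v is (2,3).
General solution: e^(4t)[K_1·v + K_2·(t·v + w)].

p(t) = K_1e^(4t) + K_2te^(4t) + 2K_2e^(4t), q(t) = 2K_1e^(4t) + 2K_2te^(4t) + 3K_2e^(4t)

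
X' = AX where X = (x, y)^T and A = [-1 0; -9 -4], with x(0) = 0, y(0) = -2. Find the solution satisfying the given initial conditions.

Coefficient matrix A = [[-1, 0], [-9, -4]].
Characteristic polynomial det(A - λI) = λ^2 + 5λ + 4 = 0.
Eigenvalues λ = -4, -1.
For λ=-4: (A-λI) row 1 is [3, 0], so an eigenvector is (0, -1).
For λ=-1: (A-λI) row 2 is [-9, -3], so an eigenvector is (1, -3).
General solution: K_1e^(-4t)(0,-1) + K_2e^(-t)(1,-3).
Applying x(0)=0, y(0)=-2 gives K_1=2, K_2=0.

x(t) = 0, y(t) = -2e^(-4t)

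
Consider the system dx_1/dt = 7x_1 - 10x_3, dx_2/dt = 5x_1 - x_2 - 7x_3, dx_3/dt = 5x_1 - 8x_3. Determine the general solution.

x_1(t) = C_1e^(-3t) - 2C_3e^(2t), x_2(t) = C_1e^(-3t) + C_2e^(-t) - C_3e^(2t), x_3(t) = C_1e^(-3t) - C_3e^(2t)

Coefficient matrix A = [[7, 0, -10], [5, -1, -7], [5, 0, -8]].
det(A - λI) = 0 gives eigenvalues λ = -3, -1, 2.
For λ=-3: eigenvector (1,1,1).
For λ=-1: eigenvector (0,1,0).
For λ=2: eigenvector (-2,-1,-1).
General solution: C_1e^(-3t)(1,1,1) + C_2e^(-t)(0,1,0) + C_3e^(2t)(-2,-1,-1).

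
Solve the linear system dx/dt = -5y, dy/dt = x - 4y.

x(t) = -K_1e^(-2t)sin(t) + 2K_1e^(-2t)cos(t) + 2K_2e^(-2t)sin(t) + K_2e^(-2t)cos(t), y(t) = K_1e^(-2t)cos(t) + K_2e^(-2t)sin(t)

Coefficient matrix A = [[0, -5], [1, -4]].
Characteristic polynomial det(A - λI) = λ^2 + 4λ + 5 = 0.
Eigenvalues λ = -2 ± i (complex conjugate pair).
For λ=-2+i: an eigenvector is (2,1) - i(-1,0) = (2 + i, 1).
A real fundamental pair from Re and Im of e^((-2+i)t)v: X_1 = e^(-2t)(cos(t)·(2,1) + sin(t)·(-1,0)), X_2 = e^(-2t)(sin(t)·(2,1) - cos(t)·(-1,0)).
General solution: K_1X_1 + K_2X_2.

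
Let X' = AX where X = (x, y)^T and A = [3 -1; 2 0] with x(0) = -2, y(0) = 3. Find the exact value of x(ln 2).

A = [[3,-1],[2,0]]; eigenvalues λ = 2, 1.
Eigenvectors: (1,1) for λ=2, (-1,-2) for λ=1.
From the initial condition, c_1 = -7, c_2 = -5.
x(ln 2) = (-7)(2^2)(1) + (-5)(2^1)(-1) = -18.

-18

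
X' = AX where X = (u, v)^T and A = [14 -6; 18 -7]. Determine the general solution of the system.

Coefficient matrix A = [[14, -6], [18, -7]].
Characteristic polynomial det(A - λI) = λ^2 - 7λ + 10 = 0.
Eigenvalues λ = 2, 5.
For λ=2: (A-λI) row 1 is [12, -6], so an eigenvector is (1, 2).
For λ=5: (A-λI) row 1 is [9, -6], so an eigenvector is (-2, -3).
General solution: K_1e^(2t)(1,2) + K_2e^(5t)(-2,-3).

u(t) = K_1e^(2t) - 2K_2e^(5t), v(t) = 2K_1e^(2t) - 3K_2e^(5t)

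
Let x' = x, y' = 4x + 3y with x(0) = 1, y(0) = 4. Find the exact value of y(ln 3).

156

A = [[1,0],[4,3]]; eigenvalues λ = 3, 1.
Eigenvectors: (0,-1) for λ=3, (1,-2) for λ=1.
From the initial condition, c_1 = -6, c_2 = 1.
y(ln 3) = (-6)(3^3)(-1) + (1)(3^1)(-2) = 156.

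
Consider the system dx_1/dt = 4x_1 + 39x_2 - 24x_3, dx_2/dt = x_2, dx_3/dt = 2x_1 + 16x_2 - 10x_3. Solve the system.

Coefficient matrix A = [[4, 39, -24], [0, 1, 0], [2, 16, -10]].
det(A - λI) = 0 gives eigenvalues λ = -4, 1, -2.
For λ=-4: eigenvector (3,0,1).
For λ=1: eigenvector (3,1,2).
For λ=-2: eigenvector (4,0,1).
General solution: K_1e^(-4t)(3,0,1) + K_2e^(t)(3,1,2) + K_3e^(-2t)(4,0,1).

x_1(t) = 3K_1e^(-4t) + 3K_2e^(t) + 4K_3e^(-2t), x_2(t) = K_2e^(t), x_3(t) = K_1e^(-4t) + 2K_2e^(t) + K_3e^(-2t)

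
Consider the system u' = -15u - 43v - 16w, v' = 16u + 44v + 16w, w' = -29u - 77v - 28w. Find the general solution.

Coefficient matrix A = [[-15, -43, -16], [16, 44, 16], [-29, -77, -28]].
det(A - λI) = 0 gives eigenvalues λ = 1, 4, -4.
For λ=1: eigenvector (1,0,-1).
For λ=4: eigenvector (-2,2,-3).
For λ=-4: eigenvector (-1,1,-2).
General solution: C_1e^(t)(1,0,-1) + C_2e^(4t)(-2,2,-3) + C_3e^(-4t)(-1,1,-2).

u(t) = C_1e^(t) - 2C_2e^(4t) - C_3e^(-4t), v(t) = 2C_2e^(4t) + C_3e^(-4t), w(t) = -C_1e^(t) - 3C_2e^(4t) - 2C_3e^(-4t)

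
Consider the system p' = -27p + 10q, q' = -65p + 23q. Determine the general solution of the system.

p(t) = C_1e^(-2t)sin(5t) - C_1e^(-2t)cos(5t) - C_2e^(-2t)sin(5t) - C_2e^(-2t)cos(5t), q(t) = 3C_1e^(-2t)sin(5t) - 2C_1e^(-2t)cos(5t) - 2C_2e^(-2t)sin(5t) - 3C_2e^(-2t)cos(5t)

Coefficient matrix A = [[-27, 10], [-65, 23]].
Characteristic polynomial det(A - λI) = λ^2 + 4λ + 29 = 0.
Eigenvalues λ = -2 ± 5i (complex conjugate pair).
For λ=-2+5i: an eigenvector is (-1,-2) - i(1,3) = (-1 - i, -2 - 3i).
A real fundamental pair from Re and Im of e^((-2+5i)t)v: X_1 = e^(-2t)(cos(5t)·(-1,-2) + sin(5t)·(1,3)), X_2 = e^(-2t)(sin(5t)·(-1,-2) - cos(5t)·(1,3)).
General solution: C_1X_1 + C_2X_2.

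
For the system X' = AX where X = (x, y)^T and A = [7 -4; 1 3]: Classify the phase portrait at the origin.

unstable improper node

A = [[7,-4],[1,3]]; det(A-λI) = λ^2 - 10λ + 25.
repeated λ = 5 with a single eigenvector.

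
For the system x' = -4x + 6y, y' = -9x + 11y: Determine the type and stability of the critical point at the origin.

unstable node

A = [[-4,6],[-9,11]]; det(A-λI) = λ^2 - 7λ + 10.
λ = 2, 5: both positive.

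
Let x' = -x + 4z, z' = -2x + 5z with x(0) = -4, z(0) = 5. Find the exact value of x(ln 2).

76

A = [[-1,4],[-2,5]]; eigenvalues λ = 1, 3.
Eigenvectors: (-2,-1) for λ=1, (-1,-1) for λ=3.
From the initial condition, c_1 = 9, c_2 = -14.
x(ln 2) = (9)(2^1)(-2) + (-14)(2^3)(-1) = 76.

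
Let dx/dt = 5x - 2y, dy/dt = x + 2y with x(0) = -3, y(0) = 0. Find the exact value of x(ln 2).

-72

A = [[5,-2],[1,2]]; eigenvalues λ = 3, 4.
Eigenvectors: (1,1) for λ=3, (2,1) for λ=4.
From the initial condition, c_1 = 3, c_2 = -3.
x(ln 2) = (3)(2^3)(1) + (-3)(2^4)(2) = -72.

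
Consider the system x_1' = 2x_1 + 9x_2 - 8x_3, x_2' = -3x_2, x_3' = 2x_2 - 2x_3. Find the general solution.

x_1(t) = K_1e^(2t) - 5K_2e^(-3t) + 2K_3e^(-2t), x_2(t) = K_2e^(-3t), x_3(t) = -2K_2e^(-3t) + K_3e^(-2t)

Coefficient matrix A = [[2, 9, -8], [0, -3, 0], [0, 2, -2]].
det(A - λI) = 0 gives eigenvalues λ = 2, -3, -2.
For λ=2: eigenvector (1,0,0).
For λ=-3: eigenvector (-5,1,-2).
For λ=-2: eigenvector (2,0,1).
General solution: K_1e^(2t)(1,0,0) + K_2e^(-3t)(-5,1,-2) + K_3e^(-2t)(2,0,1).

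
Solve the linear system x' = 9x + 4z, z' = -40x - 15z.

Coefficient matrix A = [[9, 4], [-40, -15]].
Characteristic polynomial det(A - λI) = λ^2 + 6λ + 25 = 0.
Eigenvalues λ = -3 ± 4i (complex conjugate pair).
For λ=-3+4i: an eigenvector is (0,-1) - i(-1,3) = (0 + i, -1 - 3i).
A real fundamental pair from Re and Im of e^((-3+4i)t)v: X_1 = e^(-3t)(cos(4t)·(0,-1) + sin(4t)·(-1,3)), X_2 = e^(-3t)(sin(4t)·(0,-1) - cos(4t)·(-1,3)).
General solution: C_1X_1 + C_2X_2.

x(t) = -C_1e^(-3t)sin(4t) + C_2e^(-3t)cos(4t), z(t) = 3C_1e^(-3t)sin(4t) - C_1e^(-3t)cos(4t) - C_2e^(-3t)sin(4t) - 3C_2e^(-3t)cos(4t)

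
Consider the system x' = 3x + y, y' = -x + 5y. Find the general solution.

Coefficient matrix A = [[3, 1], [-1, 5]].
Characteristic polynomial det(A - λI) = λ^2 - 8λ + 16 = 0.
Single eigenvalue λ = 4 with algebraic multiplicity 2.
Eigenvector v = (-1,-1); generalized eigenvector w with (A-λI)w=v is (1,0).
General solution: e^(4t)[C_1·v + C_2·(t·v + w)].

x(t) = -C_1e^(4t) - C_2te^(4t) + C_2e^(4t), y(t) = -C_1e^(4t) - C_2te^(4t)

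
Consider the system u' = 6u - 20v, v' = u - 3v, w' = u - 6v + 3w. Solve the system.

u(t) = 4c_1e^(t) + 5c_2e^(2t), v(t) = c_1e^(t) + c_2e^(2t), w(t) = c_1e^(t) + c_2e^(2t) + c_3e^(3t)

Coefficient matrix A = [[6, -20, 0], [1, -3, 0], [1, -6, 3]].
det(A - λI) = 0 gives eigenvalues λ = 1, 2, 3.
For λ=1: eigenvector (4,1,1).
For λ=2: eigenvector (5,1,1).
For λ=3: eigenvector (0,0,1).
General solution: c_1e^(t)(4,1,1) + c_2e^(2t)(5,1,1) + c_3e^(3t)(0,0,1).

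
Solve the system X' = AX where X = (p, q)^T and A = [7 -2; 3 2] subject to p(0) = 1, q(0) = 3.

Coefficient matrix A = [[7, -2], [3, 2]].
Characteristic polynomial det(A - λI) = λ^2 - 9λ + 20 = 0.
Eigenvalues λ = 5, 4.
For λ=5: (A-λI) row 1 is [2, -2], so an eigenvector is (1, 1).
For λ=4: (A-λI) row 1 is [3, -2], so an eigenvector is (2, 3).
General solution: C_1e^(5t)(1,1) + C_2e^(4t)(2,3).
Applying p(0)=1, q(0)=3 gives C_1=-3, C_2=2.

p(t) = -3e^(5t) + 4e^(4t), q(t) = -3e^(5t) + 6e^(4t)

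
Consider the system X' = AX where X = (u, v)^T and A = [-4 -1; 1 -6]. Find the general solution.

Coefficient matrix A = [[-4, -1], [1, -6]].
Characteristic polynomial det(A - λI) = λ^2 + 10λ + 25 = 0.
Single eigenvalue λ = -5 with algebraic multiplicity 2.
Eigenvector v = (-1,-1); generalized eigenvector w with (A-λI)w=v is (2,3).
General solution: e^(-5t)[C_1·v + C_2·(t·v + w)].

u(t) = -C_1e^(-5t) - C_2te^(-5t) + 2C_2e^(-5t), v(t) = -C_1e^(-5t) - C_2te^(-5t) + 3C_2e^(-5t)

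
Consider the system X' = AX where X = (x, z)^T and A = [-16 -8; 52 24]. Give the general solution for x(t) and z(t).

x(t) = -K_1e^(4t)sin(4t) - K_1e^(4t)cos(4t) - K_2e^(4t)sin(4t) + K_2e^(4t)cos(4t), z(t) = 2K_1e^(4t)sin(4t) + 3K_1e^(4t)cos(4t) + 3K_2e^(4t)sin(4t) - 2K_2e^(4t)cos(4t)

Coefficient matrix A = [[-16, -8], [52, 24]].
Characteristic polynomial det(A - λI) = λ^2 - 8λ + 32 = 0.
Eigenvalues λ = 4 ± 4i (complex conjugate pair).
For λ=4+4i: an eigenvector is (-1,3) - i(-1,2) = (-1 + i, 3 - 2i).
A real fundamental pair from Re and Im of e^((4+4i)t)v: X_1 = e^(4t)(cos(4t)·(-1,3) + sin(4t)·(-1,2)), X_2 = e^(4t)(sin(4t)·(-1,3) - cos(4t)·(-1,2)).
General solution: K_1X_1 + K_2X_2.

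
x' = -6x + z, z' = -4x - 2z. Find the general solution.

x(t) = c_1e^(-4t) + c_2te^(-4t) - c_2e^(-4t), z(t) = 2c_1e^(-4t) + 2c_2te^(-4t) - c_2e^(-4t)

Coefficient matrix A = [[-6, 1], [-4, -2]].
Characteristic polynomial det(A - λI) = λ^2 + 8λ + 16 = 0.
Single eigenvalue λ = -4 with algebraic multiplicity 2.
Eigenvector v = (1,2); generalized eigenvector w with (A-λI)w=v is (-1,-1).
General solution: e^(-4t)[c_1·v + c_2·(t·v + w)].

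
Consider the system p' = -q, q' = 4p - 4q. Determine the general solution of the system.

p(t) = -K_1e^(-2t) - K_2te^(-2t) - 2K_2e^(-2t), q(t) = -2K_1e^(-2t) - 2K_2te^(-2t) - 3K_2e^(-2t)

Coefficient matrix A = [[0, -1], [4, -4]].
Characteristic polynomial det(A - λI) = λ^2 + 4λ + 4 = 0.
Single eigenvalue λ = -2 with algebraic multiplicity 2.
Eigenvector v = (-1,-2); generalized eigenvector w with (A-λI)w=v is (-2,-3).
General solution: e^(-2t)[K_1·v + K_2·(t·v + w)].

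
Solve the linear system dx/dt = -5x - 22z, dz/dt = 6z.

Coefficient matrix A = [[-5, -22], [0, 6]].
Characteristic polynomial det(A - λI) = λ^2 - λ - 30 = 0.
Eigenvalues λ = -5, 6.
For λ=-5: (A-λI) row 1 is [0, -22], so an eigenvector is (1, 0).
For λ=6: (A-λI) row 1 is [-11, -22], so an eigenvector is (-2, 1).
General solution: K_1e^(-5t)(1,0) + K_2e^(6t)(-2,1).

x(t) = K_1e^(-5t) - 2K_2e^(6t), z(t) = K_2e^(6t)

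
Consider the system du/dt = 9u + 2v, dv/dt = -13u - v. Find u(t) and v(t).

Coefficient matrix A = [[9, 2], [-13, -1]].
Characteristic polynomial det(A - λI) = λ^2 - 8λ + 17 = 0.
Eigenvalues λ = 4 ± i (complex conjugate pair).
For λ=4+i: an eigenvector is (1,-2) - i(1,-3) = (1 - i, -2 + 3i).
A real fundamental pair from Re and Im of e^((4+i)t)v: X_1 = e^(4t)(cos(t)·(1,-2) + sin(t)·(1,-3)), X_2 = e^(4t)(sin(t)·(1,-2) - cos(t)·(1,-3)).
General solution: C_1X_1 + C_2X_2.

u(t) = C_1e^(4t)sin(t) + C_1e^(4t)cos(t) + C_2e^(4t)sin(t) - C_2e^(4t)cos(t), v(t) = -3C_1e^(4t)sin(t) - 2C_1e^(4t)cos(t) - 2C_2e^(4t)sin(t) + 3C_2e^(4t)cos(t)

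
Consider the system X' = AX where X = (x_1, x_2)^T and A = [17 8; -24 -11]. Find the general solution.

Coefficient matrix A = [[17, 8], [-24, -11]].
Characteristic polynomial det(A - λI) = λ^2 - 6λ + 5 = 0.
Eigenvalues λ = 5, 1.
For λ=5: (A-λI) row 1 is [12, 8], so an eigenvector is (-2, 3).
For λ=1: (A-λI) row 1 is [16, 8], so an eigenvector is (1, -2).
General solution: c_1e^(5t)(-2,3) + c_2e^(t)(1,-2).

x_1(t) = -2c_1e^(5t) + c_2e^(t), x_2(t) = 3c_1e^(5t) - 2c_2e^(t)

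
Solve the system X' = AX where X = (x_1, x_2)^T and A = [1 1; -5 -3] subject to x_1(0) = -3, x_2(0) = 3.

Coefficient matrix A = [[1, 1], [-5, -3]].
Characteristic polynomial det(A - λI) = λ^2 + 2λ + 2 = 0.
Eigenvalues λ = -1 ± i (complex conjugate pair).
For λ=-1+i: an eigenvector is (1,-2) - i(0,-1) = (1, -2 + i).
A real fundamental pair from Re and Im of e^((-1+i)t)v: X_1 = e^(-t)(cos(t)·(1,-2) + sin(t)·(0,-1)), X_2 = e^(-t)(sin(t)·(1,-2) - cos(t)·(0,-1)).
General solution: C_1X_1 + C_2X_2.
Applying x_1(0)=-3, x_2(0)=3 gives C_1=-3, C_2=-3.

x_1(t) = -3e^(-t)sin(t) - 3e^(-t)cos(t), x_2(t) = 9e^(-t)sin(t) + 3e^(-t)cos(t)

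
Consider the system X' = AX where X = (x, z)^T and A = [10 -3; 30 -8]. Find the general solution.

x(t) = C_1e^(t)cos(3t) + C_2e^(t)sin(3t), z(t) = C_1e^(t)sin(3t) + 3C_1e^(t)cos(3t) + 3C_2e^(t)sin(3t) - C_2e^(t)cos(3t)

Coefficient matrix A = [[10, -3], [30, -8]].
Characteristic polynomial det(A - λI) = λ^2 - 2λ + 10 = 0.
Eigenvalues λ = 1 ± 3i (complex conjugate pair).
For λ=1+3i: an eigenvector is (1,3) - i(0,1) = (1, 3 - i).
A real fundamental pair from Re and Im of e^((1+3i)t)v: X_1 = e^(t)(cos(3t)·(1,3) + sin(3t)·(0,1)), X_2 = e^(t)(sin(3t)·(1,3) - cos(3t)·(0,1)).
General solution: C_1X_1 + C_2X_2.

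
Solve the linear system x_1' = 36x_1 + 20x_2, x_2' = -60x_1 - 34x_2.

x_1(t) = -2K_1e^(6t) + K_2e^(-4t), x_2(t) = 3K_1e^(6t) - 2K_2e^(-4t)

Coefficient matrix A = [[36, 20], [-60, -34]].
Characteristic polynomial det(A - λI) = λ^2 - 2λ - 24 = 0.
Eigenvalues λ = 6, -4.
For λ=6: (A-λI) row 1 is [30, 20], so an eigenvector is (-2, 3).
For λ=-4: (A-λI) row 1 is [40, 20], so an eigenvector is (1, -2).
General solution: K_1e^(6t)(-2,3) + K_2e^(-4t)(1,-2).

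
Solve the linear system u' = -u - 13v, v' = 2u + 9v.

Coefficient matrix A = [[-1, -13], [2, 9]].
Characteristic polynomial det(A - λI) = λ^2 - 8λ + 17 = 0.
Eigenvalues λ = 4 ± i (complex conjugate pair).
For λ=4+i: an eigenvector is (3,-1) - i(-2,1) = (3 + 2i, -1 - i).
A real fundamental pair from Re and Im of e^((4+i)t)v: X_1 = e^(4t)(cos(t)·(3,-1) + sin(t)·(-2,1)), X_2 = e^(4t)(sin(t)·(3,-1) - cos(t)·(-2,1)).
General solution: c_1X_1 + c_2X_2.

u(t) = -2c_1e^(4t)sin(t) + 3c_1e^(4t)cos(t) + 3c_2e^(4t)sin(t) + 2c_2e^(4t)cos(t), v(t) = c_1e^(4t)sin(t) - c_1e^(4t)cos(t) - c_2e^(4t)sin(t) - c_2e^(4t)cos(t)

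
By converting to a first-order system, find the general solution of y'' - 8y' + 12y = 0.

Let x_1 = y, x_2 = y'. Then x_1' = x_2 and x_2' = -12x_1 + 8x_2.
A = [[0,1],[-12,8]]; det(A-λI) = λ^2 - 8λ + 12.
Eigenvalues λ = 6, 2 with eigenvectors (1,6), (1,2).

y(t) = K_1e^(6t) + K_2e^(2t)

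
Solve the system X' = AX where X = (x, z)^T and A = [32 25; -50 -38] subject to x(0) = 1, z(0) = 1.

x(t) = 12e^(-3t)sin(5t) + e^(-3t)cos(5t), z(t) = -17e^(-3t)sin(5t) + e^(-3t)cos(5t)

Coefficient matrix A = [[32, 25], [-50, -38]].
Characteristic polynomial det(A - λI) = λ^2 + 6λ + 34 = 0.
Eigenvalues λ = -3 ± 5i (complex conjugate pair).
For λ=-3+5i: an eigenvector is (1,-1) - i(2,-3) = (1 - 2i, -1 + 3i).
A real fundamental pair from Re and Im of e^((-3+5i)t)v: X_1 = e^(-3t)(cos(5t)·(1,-1) + sin(5t)·(2,-3)), X_2 = e^(-3t)(sin(5t)·(1,-1) - cos(5t)·(2,-3)).
General solution: c_1X_1 + c_2X_2.
Applying x(0)=1, z(0)=1 gives c_1=5, c_2=2.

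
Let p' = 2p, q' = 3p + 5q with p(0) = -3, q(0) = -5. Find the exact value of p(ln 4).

-48

A = [[2,0],[3,5]]; eigenvalues λ = 2, 5.
Eigenvectors: (-1,1) for λ=2, (0,-1) for λ=5.
From the initial condition, c_1 = 3, c_2 = 8.
p(ln 4) = (3)(4^2)(-1) + (8)(4^5)(0) = -48.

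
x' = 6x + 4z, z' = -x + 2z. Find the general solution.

Coefficient matrix A = [[6, 4], [-1, 2]].
Characteristic polynomial det(A - λI) = λ^2 - 8λ + 16 = 0.
Single eigenvalue λ = 4 with algebraic multiplicity 2.
Eigenvector v = (-2,1); generalized eigenvector w with (A-λI)w=v is (-1,0).
General solution: e^(4t)[K_1·v + K_2·(t·v + w)].

x(t) = -2K_1e^(4t) - 2K_2te^(4t) - K_2e^(4t), z(t) = K_1e^(4t) + K_2te^(4t)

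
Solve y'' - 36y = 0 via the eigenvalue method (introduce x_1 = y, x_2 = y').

Let x_1 = y, x_2 = y'. Then x_1' = x_2 and x_2' = 36x_1.
A = [[0,1],[36,0]]; det(A-λI) = λ^2 - 36.
Eigenvalues λ = 6, -6 with eigenvectors (1,6), (1,-6).

y(t) = C_1e^(6t) + C_2e^(-6t)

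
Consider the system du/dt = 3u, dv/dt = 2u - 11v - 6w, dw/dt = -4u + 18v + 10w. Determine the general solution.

u(t) = c_2e^(3t), v(t) = c_1e^(t) + c_2e^(3t) + 2c_3e^(-2t), w(t) = -2c_1e^(t) - 2c_2e^(3t) - 3c_3e^(-2t)

Coefficient matrix A = [[3, 0, 0], [2, -11, -6], [-4, 18, 10]].
det(A - λI) = 0 gives eigenvalues λ = 1, 3, -2.
For λ=1: eigenvector (0,1,-2).
For λ=3: eigenvector (1,1,-2).
For λ=-2: eigenvector (0,2,-3).
General solution: c_1e^(t)(0,1,-2) + c_2e^(3t)(1,1,-2) + c_3e^(-2t)(0,2,-3).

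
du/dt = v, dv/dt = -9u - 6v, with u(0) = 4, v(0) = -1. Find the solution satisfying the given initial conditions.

Coefficient matrix A = [[0, 1], [-9, -6]].
Characteristic polynomial det(A - λI) = λ^2 + 6λ + 9 = 0.
Single eigenvalue λ = -3 with algebraic multiplicity 2.
Eigenvector v = (-1,3); generalized eigenvector w with (A-λI)w=v is (-1,2).
General solution: e^(-3t)[C_1·v + C_2·(t·v + w)].
Applying u(0)=4, v(0)=-1 gives C_1=7, C_2=-11.

u(t) = 11te^(-3t) + 4e^(-3t), v(t) = -33te^(-3t) - e^(-3t)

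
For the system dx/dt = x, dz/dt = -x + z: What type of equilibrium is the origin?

unstable improper node

A = [[1,0],[-1,1]]; det(A-λI) = λ^2 - 2λ + 1.
repeated λ = 1 with a single eigenvector.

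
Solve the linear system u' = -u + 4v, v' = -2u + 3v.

u(t) = c_1e^(t)sin(2t) - c_1e^(t)cos(2t) - c_2e^(t)sin(2t) - c_2e^(t)cos(2t), v(t) = c_1e^(t)sin(2t) - c_2e^(t)cos(2t)

Coefficient matrix A = [[-1, 4], [-2, 3]].
Characteristic polynomial det(A - λI) = λ^2 - 2λ + 5 = 0.
Eigenvalues λ = 1 ± 2i (complex conjugate pair).
For λ=1+2i: an eigenvector is (-1,0) - i(1,1) = (-1 - i, 0 - i).
A real fundamental pair from Re and Im of e^((1+2i)t)v: X_1 = e^(t)(cos(2t)·(-1,0) + sin(2t)·(1,1)), X_2 = e^(t)(sin(2t)·(-1,0) - cos(2t)·(1,1)).
General solution: c_1X_1 + c_2X_2.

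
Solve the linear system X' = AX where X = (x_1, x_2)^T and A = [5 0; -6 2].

Coefficient matrix A = [[5, 0], [-6, 2]].
Characteristic polynomial det(A - λI) = λ^2 - 7λ + 10 = 0.
Eigenvalues λ = 2, 5.
For λ=2: (A-λI) row 1 is [3, 0], so an eigenvector is (0, -1).
For λ=5: (A-λI) row 2 is [-6, -3], so an eigenvector is (1, -2).
General solution: C_1e^(2t)(0,-1) + C_2e^(5t)(1,-2).

x_1(t) = C_2e^(5t), x_2(t) = -C_1e^(2t) - 2C_2e^(5t)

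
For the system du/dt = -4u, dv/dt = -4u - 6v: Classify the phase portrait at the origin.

A = [[-4,0],[-4,-6]]; det(A-λI) = λ^2 + 10λ + 24.
λ = -6, -4: both negative.

stable node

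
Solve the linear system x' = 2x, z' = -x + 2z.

Coefficient matrix A = [[2, 0], [-1, 2]].
Characteristic polynomial det(A - λI) = λ^2 - 4λ + 4 = 0.
Single eigenvalue λ = 2 with algebraic multiplicity 2.
Eigenvector v = (0,1); generalized eigenvector w with (A-λI)w=v is (-1,0).
General solution: e^(2t)[K_1·v + K_2·(t·v + w)].

x(t) = -K_2e^(2t), z(t) = K_1e^(2t) + K_2te^(2t)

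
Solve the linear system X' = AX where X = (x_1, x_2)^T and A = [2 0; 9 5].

x_1(t) = C_1e^(2t), x_2(t) = -3C_1e^(2t) + C_2e^(5t)

Coefficient matrix A = [[2, 0], [9, 5]].
Characteristic polynomial det(A - λI) = λ^2 - 7λ + 10 = 0.
Eigenvalues λ = 2, 5.
For λ=2: (A-λI) row 2 is [9, 3], so an eigenvector is (1, -3).
For λ=5: (A-λI) row 1 is [-3, 0], so an eigenvector is (0, 1).
General solution: C_1e^(2t)(1,-3) + C_2e^(5t)(0,1).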